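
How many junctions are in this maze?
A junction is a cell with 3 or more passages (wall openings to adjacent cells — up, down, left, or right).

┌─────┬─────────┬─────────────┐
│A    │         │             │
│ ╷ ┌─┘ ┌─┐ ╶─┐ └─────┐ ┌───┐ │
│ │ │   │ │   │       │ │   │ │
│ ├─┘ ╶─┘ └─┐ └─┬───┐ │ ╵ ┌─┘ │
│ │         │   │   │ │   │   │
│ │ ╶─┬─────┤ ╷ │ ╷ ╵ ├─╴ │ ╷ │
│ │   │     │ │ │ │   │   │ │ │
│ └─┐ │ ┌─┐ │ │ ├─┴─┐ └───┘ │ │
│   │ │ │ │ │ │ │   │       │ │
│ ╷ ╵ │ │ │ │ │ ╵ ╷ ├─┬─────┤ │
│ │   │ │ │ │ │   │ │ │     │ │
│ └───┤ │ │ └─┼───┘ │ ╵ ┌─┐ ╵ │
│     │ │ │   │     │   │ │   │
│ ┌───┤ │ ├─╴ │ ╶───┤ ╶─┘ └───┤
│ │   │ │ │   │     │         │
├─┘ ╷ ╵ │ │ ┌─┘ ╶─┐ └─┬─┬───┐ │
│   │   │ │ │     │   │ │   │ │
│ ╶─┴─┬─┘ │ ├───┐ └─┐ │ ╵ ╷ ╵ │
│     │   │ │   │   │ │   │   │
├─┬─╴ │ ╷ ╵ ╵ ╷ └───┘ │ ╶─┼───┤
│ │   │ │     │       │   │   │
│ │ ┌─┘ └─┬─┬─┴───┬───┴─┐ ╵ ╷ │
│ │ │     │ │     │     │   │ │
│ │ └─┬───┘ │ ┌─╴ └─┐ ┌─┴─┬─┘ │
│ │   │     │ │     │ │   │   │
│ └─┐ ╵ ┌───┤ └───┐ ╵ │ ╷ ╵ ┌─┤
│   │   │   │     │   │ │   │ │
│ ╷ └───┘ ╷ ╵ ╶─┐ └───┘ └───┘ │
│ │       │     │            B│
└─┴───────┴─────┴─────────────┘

Checking each cell for number of passages:

Junctions found (3+ passages):
  (0, 1): 3 passages
  (0, 5): 3 passages
  (0, 11): 3 passages
  (2, 2): 3 passages
  (2, 4): 3 passages
  (2, 6): 3 passages
  (2, 12): 3 passages
  (2, 14): 3 passages
  (3, 10): 3 passages
  (4, 0): 3 passages
  (6, 0): 3 passages
  (6, 10): 3 passages
  (7, 7): 3 passages
  (7, 12): 3 passages
  (8, 7): 3 passages
  (9, 4): 3 passages
  (9, 11): 3 passages
  (10, 5): 3 passages
  (11, 3): 3 passages
  (11, 10): 3 passages
  (12, 8): 3 passages
  (13, 0): 3 passages
  (13, 6): 3 passages
  (14, 6): 3 passages
  (14, 11): 3 passages
Total junctions: 25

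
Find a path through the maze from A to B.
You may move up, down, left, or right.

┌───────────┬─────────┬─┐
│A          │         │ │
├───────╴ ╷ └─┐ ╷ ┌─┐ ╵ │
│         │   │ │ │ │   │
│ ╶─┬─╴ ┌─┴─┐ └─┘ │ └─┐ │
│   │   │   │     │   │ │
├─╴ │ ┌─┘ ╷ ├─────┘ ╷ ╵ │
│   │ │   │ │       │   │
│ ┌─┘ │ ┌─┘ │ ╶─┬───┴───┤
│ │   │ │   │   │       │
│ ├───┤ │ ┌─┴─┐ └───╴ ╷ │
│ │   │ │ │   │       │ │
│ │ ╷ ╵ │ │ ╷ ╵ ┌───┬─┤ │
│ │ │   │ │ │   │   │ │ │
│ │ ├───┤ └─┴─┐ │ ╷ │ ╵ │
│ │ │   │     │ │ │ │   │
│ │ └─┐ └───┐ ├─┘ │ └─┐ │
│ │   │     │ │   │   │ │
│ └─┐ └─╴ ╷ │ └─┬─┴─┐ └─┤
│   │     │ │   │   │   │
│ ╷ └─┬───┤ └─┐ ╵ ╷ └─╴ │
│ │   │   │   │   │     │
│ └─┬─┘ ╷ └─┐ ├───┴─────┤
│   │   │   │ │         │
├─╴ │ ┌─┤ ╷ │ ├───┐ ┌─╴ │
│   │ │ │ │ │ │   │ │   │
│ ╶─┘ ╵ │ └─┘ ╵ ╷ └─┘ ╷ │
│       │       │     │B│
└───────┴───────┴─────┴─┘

Finding the shortest path through the maze:
Path length: 46 steps
Directions: right → right → right → right → down → left → left → left → left → down → right → down → left → down → down → down → down → down → down → down → down → right → down → left → down → right → right → up → up → right → up → right → down → down → down → right → right → right → up → right → down → right → right → up → right → down

Solution:

┌───────────┬─────────┬─┐
│A → → → ↓  │         │ │
├───────╴ ╷ └─┐ ╷ ┌─┐ ╵ │
│↓ ← ← ← ↲│   │ │ │ │   │
│ ╶─┬─╴ ┌─┴─┐ └─┘ │ └─┐ │
│↳ ↓│   │   │     │   │ │
├─╴ │ ┌─┘ ╷ ├─────┘ ╷ ╵ │
│↓ ↲│ │   │ │       │   │
│ ┌─┘ │ ┌─┘ │ ╶─┬───┴───┤
│↓│   │ │   │   │       │
│ ├───┤ │ ┌─┴─┐ └───╴ ╷ │
│↓│   │ │ │   │       │ │
│ │ ╷ ╵ │ │ ╷ ╵ ┌───┬─┤ │
│↓│ │   │ │ │   │   │ │ │
│ │ ├───┤ └─┴─┐ │ ╷ │ ╵ │
│↓│ │   │     │ │ │ │   │
│ │ └─┐ └───┐ ├─┘ │ └─┐ │
│↓│   │     │ │   │   │ │
│ └─┐ └─╴ ╷ │ └─┬─┴─┐ └─┤
│↓  │     │ │   │   │   │
│ ╷ └─┬───┤ └─┐ ╵ ╷ └─╴ │
│↓│   │↱ ↓│   │   │     │
│ └─┬─┘ ╷ └─┐ ├───┴─────┤
│↳ ↓│↱ ↑│↓  │ │         │
├─╴ │ ┌─┤ ╷ │ ├───┐ ┌─╴ │
│↓ ↲│↑│ │↓│ │ │↱ ↓│ │↱ ↓│
│ ╶─┘ ╵ │ └─┘ ╵ ╷ └─┘ ╷ │
│↳ → ↑  │↳ → → ↑│↳ → ↑│B│
└───────┴───────┴─────┴─┘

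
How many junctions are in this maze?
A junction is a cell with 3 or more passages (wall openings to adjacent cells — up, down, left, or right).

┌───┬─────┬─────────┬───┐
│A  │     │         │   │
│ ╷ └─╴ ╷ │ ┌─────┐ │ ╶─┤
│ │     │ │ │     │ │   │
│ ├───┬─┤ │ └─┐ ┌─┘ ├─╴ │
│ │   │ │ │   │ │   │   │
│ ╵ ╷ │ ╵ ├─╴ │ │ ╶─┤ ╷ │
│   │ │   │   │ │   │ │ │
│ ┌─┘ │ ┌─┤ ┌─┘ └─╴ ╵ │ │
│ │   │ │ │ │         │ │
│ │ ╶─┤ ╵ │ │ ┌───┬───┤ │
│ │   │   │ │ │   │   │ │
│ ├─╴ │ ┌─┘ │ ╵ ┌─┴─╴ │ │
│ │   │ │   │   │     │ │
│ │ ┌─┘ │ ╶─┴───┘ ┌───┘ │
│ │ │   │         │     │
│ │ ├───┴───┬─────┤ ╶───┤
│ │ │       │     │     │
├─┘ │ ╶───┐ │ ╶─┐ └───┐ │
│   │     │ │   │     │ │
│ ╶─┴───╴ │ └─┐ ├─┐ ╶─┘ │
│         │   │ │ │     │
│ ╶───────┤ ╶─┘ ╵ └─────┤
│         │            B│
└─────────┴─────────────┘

Checking each cell for number of passages:

Junctions found (3+ passages):
  (0, 3): 3 passages
  (1, 7): 3 passages
  (2, 11): 3 passages
  (3, 0): 3 passages
  (3, 3): 3 passages
  (4, 7): 3 passages
  (4, 9): 3 passages
  (5, 3): 3 passages
  (9, 9): 3 passages
  (10, 0): 3 passages
  (10, 5): 3 passages
  (11, 7): 3 passages
  (11, 8): 3 passages
Total junctions: 13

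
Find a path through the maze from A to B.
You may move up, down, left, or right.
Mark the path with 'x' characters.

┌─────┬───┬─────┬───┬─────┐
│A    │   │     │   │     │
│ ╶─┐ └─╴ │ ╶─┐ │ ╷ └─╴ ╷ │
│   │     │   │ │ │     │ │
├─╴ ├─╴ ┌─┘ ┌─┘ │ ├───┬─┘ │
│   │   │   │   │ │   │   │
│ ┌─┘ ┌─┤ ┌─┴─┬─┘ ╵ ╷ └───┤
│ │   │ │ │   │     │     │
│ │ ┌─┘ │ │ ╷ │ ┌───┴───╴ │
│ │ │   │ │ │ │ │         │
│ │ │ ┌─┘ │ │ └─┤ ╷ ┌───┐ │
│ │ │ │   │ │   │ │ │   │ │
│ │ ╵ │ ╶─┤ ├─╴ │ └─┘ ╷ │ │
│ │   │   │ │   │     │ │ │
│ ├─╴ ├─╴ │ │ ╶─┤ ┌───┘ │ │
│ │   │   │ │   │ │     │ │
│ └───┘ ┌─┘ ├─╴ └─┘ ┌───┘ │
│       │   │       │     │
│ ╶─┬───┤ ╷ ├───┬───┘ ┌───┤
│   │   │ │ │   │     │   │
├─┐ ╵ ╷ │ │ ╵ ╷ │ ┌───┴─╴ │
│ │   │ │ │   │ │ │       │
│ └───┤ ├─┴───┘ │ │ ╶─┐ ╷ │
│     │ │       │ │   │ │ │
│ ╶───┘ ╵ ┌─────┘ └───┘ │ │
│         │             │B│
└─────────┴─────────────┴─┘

Finding the shortest path through the maze:
Path length: 82 steps
Directions: down → right → down → left → down → down → down → down → down → down → down → right → down → right → up → right → down → down → down → right → up → right → right → right → up → up → left → down → left → up → up → up → up → up → up → up → right → down → down → right → down → left → down → right → down → right → right → up → right → right → up → up → left → down → left → left → up → up → right → right → right → right → down → down → down → down → left → left → down → left → left → down → down → down → right → right → right → up → up → right → down → down

Solution:

┌─────┬───┬─────┬───┬─────┐
│A    │   │     │   │     │
│ ╶─┐ └─╴ │ ╶─┐ │ ╷ └─╴ ╷ │
│x x│     │   │ │ │     │ │
├─╴ ├─╴ ┌─┘ ┌─┘ │ ├───┬─┘ │
│x x│   │   │   │ │   │   │
│ ┌─┘ ┌─┤ ┌─┴─┬─┘ ╵ ╷ └───┤
│x│   │ │ │x x│     │     │
│ │ ┌─┘ │ │ ╷ │ ┌───┴───╴ │
│x│ │   │ │x│x│ │x x x x x│
│ │ │ ┌─┘ │ │ └─┤ ╷ ┌───┐ │
│x│ │ │   │x│x x│x│ │x x│x│
│ │ ╵ │ ╶─┤ ├─╴ │ └─┘ ╷ │ │
│x│   │   │x│x x│x x x│x│x│
│ ├─╴ ├─╴ │ │ ╶─┤ ┌───┘ │ │
│x│   │   │x│x x│ │x x x│x│
│ └───┘ ┌─┘ ├─╴ └─┘ ┌───┘ │
│x      │  x│  x x x│x x x│
│ ╶─┬───┤ ╷ ├───┬───┘ ┌───┤
│x x│x x│ │x│x x│x x x│   │
├─┐ ╵ ╷ │ │ ╵ ╷ │ ┌───┴─╴ │
│ │x x│x│ │x x│x│x│    x x│
│ └───┤ ├─┴───┘ │ │ ╶─┐ ╷ │
│     │x│x x x x│x│   │x│x│
│ ╶───┘ ╵ ┌─────┘ └───┘ │ │
│      x x│      x x x x│B│
└─────────┴─────────────┴─┘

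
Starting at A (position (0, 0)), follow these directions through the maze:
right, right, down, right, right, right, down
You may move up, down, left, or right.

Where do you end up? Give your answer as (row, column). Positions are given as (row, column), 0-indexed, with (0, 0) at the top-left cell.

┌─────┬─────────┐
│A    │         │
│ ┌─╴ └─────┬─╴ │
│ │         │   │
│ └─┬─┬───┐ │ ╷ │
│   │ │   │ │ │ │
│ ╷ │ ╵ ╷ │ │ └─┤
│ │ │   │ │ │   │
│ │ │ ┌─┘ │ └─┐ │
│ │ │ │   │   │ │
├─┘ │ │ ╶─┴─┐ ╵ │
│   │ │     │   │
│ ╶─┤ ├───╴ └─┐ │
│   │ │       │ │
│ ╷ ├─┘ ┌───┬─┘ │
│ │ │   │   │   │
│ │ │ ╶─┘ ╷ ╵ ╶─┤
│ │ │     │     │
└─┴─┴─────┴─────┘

Following directions step by step:
Start: (0, 0)
  right: (0, 0) → (0, 1)
  right: (0, 1) → (0, 2)
  down: (0, 2) → (1, 2)
  right: (1, 2) → (1, 3)
  right: (1, 3) → (1, 4)
  right: (1, 4) → (1, 5)
  down: (1, 5) → (2, 5)
Final position: (2, 5)

Path taken:

┌─────┬─────────┐
│A → ↓│         │
│ ┌─╴ └─────┬─╴ │
│ │  ↳ → → ↓│   │
│ └─┬─┬───┐ │ ╷ │
│   │ │   │B│ │ │
│ ╷ │ ╵ ╷ │ │ └─┤
│ │ │   │ │ │   │
│ │ │ ┌─┘ │ └─┐ │
│ │ │ │   │   │ │
├─┘ │ │ ╶─┴─┐ ╵ │
│   │ │     │   │
│ ╶─┤ ├───╴ └─┐ │
│   │ │       │ │
│ ╷ ├─┘ ┌───┬─┘ │
│ │ │   │   │   │
│ │ │ ╶─┘ ╷ ╵ ╶─┤
│ │ │     │     │
└─┴─┴─────┴─────┘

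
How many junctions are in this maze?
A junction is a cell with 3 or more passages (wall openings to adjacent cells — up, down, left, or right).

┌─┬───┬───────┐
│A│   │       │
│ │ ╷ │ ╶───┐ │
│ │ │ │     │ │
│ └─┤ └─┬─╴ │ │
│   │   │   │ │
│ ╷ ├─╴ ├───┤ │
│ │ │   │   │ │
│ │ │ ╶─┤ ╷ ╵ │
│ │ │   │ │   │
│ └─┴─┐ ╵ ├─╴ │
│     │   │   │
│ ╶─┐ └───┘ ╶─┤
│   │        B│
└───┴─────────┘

Checking each cell for number of passages:

Junctions found (3+ passages):
  (2, 0): 3 passages
  (4, 6): 3 passages
  (5, 0): 3 passages
  (6, 5): 3 passages
Total junctions: 4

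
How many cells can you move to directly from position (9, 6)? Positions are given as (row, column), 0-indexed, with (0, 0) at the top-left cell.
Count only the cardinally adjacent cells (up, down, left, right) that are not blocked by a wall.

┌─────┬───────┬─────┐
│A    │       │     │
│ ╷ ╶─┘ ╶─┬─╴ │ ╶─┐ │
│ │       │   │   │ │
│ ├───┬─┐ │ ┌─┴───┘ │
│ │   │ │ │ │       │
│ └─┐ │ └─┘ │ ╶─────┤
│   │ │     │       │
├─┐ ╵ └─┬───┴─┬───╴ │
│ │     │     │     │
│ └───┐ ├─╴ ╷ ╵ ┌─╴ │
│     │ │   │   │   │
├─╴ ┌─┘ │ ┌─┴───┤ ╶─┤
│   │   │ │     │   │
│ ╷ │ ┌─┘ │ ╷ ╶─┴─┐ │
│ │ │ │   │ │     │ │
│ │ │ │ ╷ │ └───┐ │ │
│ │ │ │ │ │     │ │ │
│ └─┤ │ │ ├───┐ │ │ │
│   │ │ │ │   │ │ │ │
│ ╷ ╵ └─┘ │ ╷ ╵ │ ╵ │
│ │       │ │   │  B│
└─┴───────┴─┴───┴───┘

Checking passable neighbors of (9, 6):
Neighbors: (10, 6), (9, 5)
Count: 2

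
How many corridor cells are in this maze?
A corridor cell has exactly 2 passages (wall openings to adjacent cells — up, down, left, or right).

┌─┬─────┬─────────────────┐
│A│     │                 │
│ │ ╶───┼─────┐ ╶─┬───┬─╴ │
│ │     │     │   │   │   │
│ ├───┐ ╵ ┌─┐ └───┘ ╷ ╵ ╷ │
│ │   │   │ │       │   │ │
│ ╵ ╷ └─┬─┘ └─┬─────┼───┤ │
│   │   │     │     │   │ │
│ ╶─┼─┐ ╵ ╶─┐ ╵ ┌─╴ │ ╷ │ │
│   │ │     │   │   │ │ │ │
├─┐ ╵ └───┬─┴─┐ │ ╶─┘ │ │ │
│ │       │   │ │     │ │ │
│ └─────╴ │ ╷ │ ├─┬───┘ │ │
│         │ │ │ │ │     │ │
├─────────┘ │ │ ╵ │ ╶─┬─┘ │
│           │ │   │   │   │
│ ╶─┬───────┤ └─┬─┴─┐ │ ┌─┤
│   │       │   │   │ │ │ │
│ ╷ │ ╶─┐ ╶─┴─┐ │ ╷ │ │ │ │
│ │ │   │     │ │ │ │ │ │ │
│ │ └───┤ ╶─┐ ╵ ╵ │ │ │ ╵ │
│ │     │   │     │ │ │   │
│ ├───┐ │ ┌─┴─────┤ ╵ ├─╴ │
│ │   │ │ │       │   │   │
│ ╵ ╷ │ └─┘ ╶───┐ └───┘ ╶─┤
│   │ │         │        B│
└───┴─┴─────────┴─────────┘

Counting cells with exactly 2 passages:
Total corridor cells: 137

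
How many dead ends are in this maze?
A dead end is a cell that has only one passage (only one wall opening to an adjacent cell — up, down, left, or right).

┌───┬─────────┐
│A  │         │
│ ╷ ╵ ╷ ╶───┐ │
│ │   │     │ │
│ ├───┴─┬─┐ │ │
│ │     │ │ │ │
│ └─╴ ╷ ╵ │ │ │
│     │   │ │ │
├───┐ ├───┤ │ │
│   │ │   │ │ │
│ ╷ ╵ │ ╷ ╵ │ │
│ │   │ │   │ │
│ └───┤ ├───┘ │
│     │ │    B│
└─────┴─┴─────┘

Checking each cell for number of passages:

Dead ends found at positions:
  (2, 1)
  (2, 4)
  (6, 2)
  (6, 3)
  (6, 4)
Total dead ends: 5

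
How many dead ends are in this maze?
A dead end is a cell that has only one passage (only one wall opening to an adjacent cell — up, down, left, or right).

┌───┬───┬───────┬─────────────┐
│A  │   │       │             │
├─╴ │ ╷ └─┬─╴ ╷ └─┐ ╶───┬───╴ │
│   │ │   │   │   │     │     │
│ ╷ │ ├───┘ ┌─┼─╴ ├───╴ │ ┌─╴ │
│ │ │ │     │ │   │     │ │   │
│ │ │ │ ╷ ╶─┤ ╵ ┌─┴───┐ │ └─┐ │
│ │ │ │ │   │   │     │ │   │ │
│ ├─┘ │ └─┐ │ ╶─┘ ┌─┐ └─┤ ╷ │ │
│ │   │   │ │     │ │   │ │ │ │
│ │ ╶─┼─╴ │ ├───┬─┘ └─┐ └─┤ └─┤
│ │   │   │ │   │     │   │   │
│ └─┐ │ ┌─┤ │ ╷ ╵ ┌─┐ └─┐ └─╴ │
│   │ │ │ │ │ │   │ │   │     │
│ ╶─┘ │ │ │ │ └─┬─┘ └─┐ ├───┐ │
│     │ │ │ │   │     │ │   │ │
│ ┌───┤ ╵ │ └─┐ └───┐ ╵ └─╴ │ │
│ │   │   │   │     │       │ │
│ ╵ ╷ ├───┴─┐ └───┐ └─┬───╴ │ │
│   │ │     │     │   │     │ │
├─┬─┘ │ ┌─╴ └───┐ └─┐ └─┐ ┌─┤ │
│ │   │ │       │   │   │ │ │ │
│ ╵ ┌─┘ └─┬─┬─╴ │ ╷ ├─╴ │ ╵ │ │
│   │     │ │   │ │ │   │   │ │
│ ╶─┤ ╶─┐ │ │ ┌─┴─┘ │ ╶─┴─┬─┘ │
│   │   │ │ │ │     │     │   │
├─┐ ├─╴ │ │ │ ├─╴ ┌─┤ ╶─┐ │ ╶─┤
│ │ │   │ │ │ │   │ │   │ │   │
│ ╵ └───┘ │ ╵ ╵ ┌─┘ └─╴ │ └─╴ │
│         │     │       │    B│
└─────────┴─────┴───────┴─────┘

Checking each cell for number of passages:

Dead ends found at positions:
  (0, 0)
  (0, 4)
  (0, 8)
  (1, 4)
  (2, 6)
  (2, 9)
  (2, 13)
  (3, 1)
  (3, 11)
  (4, 9)
  (4, 12)
  (4, 14)
  (6, 1)
  (6, 4)
  (6, 9)
  (7, 8)
  (7, 12)
  (9, 11)
  (10, 0)
  (10, 4)
  (10, 13)
  (11, 5)
  (11, 8)
  (12, 7)
  (13, 0)
  (13, 2)
  (13, 9)
  (14, 8)
Total dead ends: 28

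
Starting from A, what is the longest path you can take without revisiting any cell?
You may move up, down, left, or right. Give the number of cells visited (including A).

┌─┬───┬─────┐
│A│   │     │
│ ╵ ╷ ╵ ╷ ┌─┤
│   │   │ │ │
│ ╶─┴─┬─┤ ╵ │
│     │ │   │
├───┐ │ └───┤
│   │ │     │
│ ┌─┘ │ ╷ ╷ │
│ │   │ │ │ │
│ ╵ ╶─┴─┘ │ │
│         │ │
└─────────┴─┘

Finding longest simple path using DFS:
Start: (0, 0)
Longest path visits 17 cells
Path: A → down → down → right → right → down → down → left → down → right → right → right → up → up → right → down → down

Solution:

┌─┬───┬─────┐
│A│   │     │
│ ╵ ╷ ╵ ╷ ┌─┤
│↓  │   │ │ │
│ ╶─┴─┬─┤ ╵ │
│↳ → ↓│ │   │
├───┐ │ └───┤
│   │↓│  ↱ ↓│
│ ┌─┘ │ ╷ ╷ │
│ │↓ ↲│ │↑│↓│
│ ╵ ╶─┴─┘ │ │
│  ↳ → → ↑│B│
└─────────┴─┘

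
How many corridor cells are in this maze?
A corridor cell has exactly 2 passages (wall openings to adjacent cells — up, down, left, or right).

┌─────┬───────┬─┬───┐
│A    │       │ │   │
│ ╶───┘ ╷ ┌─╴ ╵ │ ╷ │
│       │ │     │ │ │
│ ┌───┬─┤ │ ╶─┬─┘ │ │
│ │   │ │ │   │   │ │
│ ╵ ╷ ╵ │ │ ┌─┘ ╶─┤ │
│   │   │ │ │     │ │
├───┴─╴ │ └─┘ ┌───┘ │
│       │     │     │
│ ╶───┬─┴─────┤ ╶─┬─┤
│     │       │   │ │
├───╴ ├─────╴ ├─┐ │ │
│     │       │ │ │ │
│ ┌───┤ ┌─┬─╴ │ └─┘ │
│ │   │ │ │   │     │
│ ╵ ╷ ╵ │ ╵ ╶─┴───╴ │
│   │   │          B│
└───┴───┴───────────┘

Counting cells with exactly 2 passages:
Total corridor cells: 70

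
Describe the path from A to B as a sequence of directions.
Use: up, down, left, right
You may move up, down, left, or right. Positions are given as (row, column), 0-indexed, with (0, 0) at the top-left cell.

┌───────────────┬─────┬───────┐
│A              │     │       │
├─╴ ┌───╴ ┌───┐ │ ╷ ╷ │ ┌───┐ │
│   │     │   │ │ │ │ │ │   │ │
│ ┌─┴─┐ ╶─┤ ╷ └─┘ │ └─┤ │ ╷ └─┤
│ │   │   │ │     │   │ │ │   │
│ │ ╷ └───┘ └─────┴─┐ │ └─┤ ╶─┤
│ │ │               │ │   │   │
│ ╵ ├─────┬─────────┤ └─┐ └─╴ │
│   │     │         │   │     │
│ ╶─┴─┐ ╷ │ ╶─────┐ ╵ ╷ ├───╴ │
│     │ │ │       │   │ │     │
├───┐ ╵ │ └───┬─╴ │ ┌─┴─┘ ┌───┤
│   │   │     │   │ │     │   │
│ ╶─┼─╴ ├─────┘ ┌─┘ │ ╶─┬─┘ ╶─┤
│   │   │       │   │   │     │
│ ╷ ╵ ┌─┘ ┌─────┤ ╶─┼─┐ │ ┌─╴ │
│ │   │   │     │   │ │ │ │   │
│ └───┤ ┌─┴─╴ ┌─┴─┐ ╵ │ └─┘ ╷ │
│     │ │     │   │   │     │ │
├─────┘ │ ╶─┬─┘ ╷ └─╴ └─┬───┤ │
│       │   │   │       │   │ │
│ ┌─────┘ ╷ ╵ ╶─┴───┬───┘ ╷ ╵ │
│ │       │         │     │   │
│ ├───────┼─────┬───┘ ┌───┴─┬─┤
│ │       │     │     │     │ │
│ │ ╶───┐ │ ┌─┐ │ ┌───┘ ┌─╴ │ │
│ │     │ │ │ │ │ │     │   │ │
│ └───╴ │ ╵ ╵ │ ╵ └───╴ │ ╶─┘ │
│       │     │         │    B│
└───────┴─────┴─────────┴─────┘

Finding the path and converting it to directions:
Path through cells: (0,0) → (0,1) → (1,1) → (1,0) → (2,0) → (3,0) → (4,0) → (4,1) → (3,1) → (2,1) → (2,2) → (3,2) → (3,3) → (3,4) → (3,5) → (2,5) → (1,5) → (1,6) → (2,6) → (2,7) → (2,8) → (1,8) → (0,8) → (0,9) → (1,9) → (2,9) → (2,10) → (3,10) → (4,10) → (5,10) → (5,9) → (4,9) → (4,8) → (4,7) → (4,6) → (4,5) → (5,5) → (5,6) → (5,7) → (5,8) → (6,8) → (6,7) → (7,7) → (7,6) → (7,5) → (7,4) → (8,4) → (8,3) → (9,3) → (10,3) → (10,2) → (10,1) → (10,0) → (11,0) → (12,0) → (13,0) → (14,0) → (14,1) → (14,2) → (14,3) → (13,3) → (13,2) → (13,1) → (12,1) → (12,2) → (12,3) → (12,4) → (13,4) → (14,4) → (14,5) → (13,5) → (12,5) → (12,6) → (12,7) → (13,7) → (14,7) → (14,8) → (14,9) → (14,10) → (14,11) → (13,11) → (12,11) → (12,12) → (12,13) → (13,13) → (13,12) → (14,12) → (14,13) → (14,14)
Directions: right, down, left, down, down, down, right, up, up, right, down, right, right, right, up, up, right, down, right, right, up, up, right, down, down, right, down, down, down, left, up, left, left, left, left, down, right, right, right, down, left, down, left, left, left, down, left, down, down, left, left, left, down, down, down, down, right, right, right, up, left, left, up, right, right, right, down, down, right, up, up, right, right, down, down, right, right, right, right, up, up, right, right, down, left, down, right, right

Solution:

┌───────────────┬─────┬───────┐
│A ↓            │↱ ↓  │       │
├─╴ ┌───╴ ┌───┐ │ ╷ ╷ │ ┌───┐ │
│↓ ↲│     │↱ ↓│ │↑│↓│ │ │   │ │
│ ┌─┴─┐ ╶─┤ ╷ └─┘ │ └─┤ │ ╷ └─┤
│↓│↱ ↓│   │↑│↳ → ↑│↳ ↓│ │ │   │
│ │ ╷ └───┘ └─────┴─┐ │ └─┤ ╶─┤
│↓│↑│↳ → → ↑        │↓│   │   │
│ ╵ ├─────┬─────────┤ └─┐ └─╴ │
│↳ ↑│     │↓ ← ← ← ↰│↓  │     │
│ ╶─┴─┐ ╷ │ ╶─────┐ ╵ ╷ ├───╴ │
│     │ │ │↳ → → ↓│↑ ↲│ │     │
├───┐ ╵ │ └───┬─╴ │ ┌─┴─┘ ┌───┤
│   │   │     │↓ ↲│ │     │   │
│ ╶─┼─╴ ├─────┘ ┌─┘ │ ╶─┬─┘ ╶─┤
│   │   │↓ ← ← ↲│   │   │     │
│ ╷ ╵ ┌─┘ ┌─────┤ ╶─┼─┐ │ ┌─╴ │
│ │   │↓ ↲│     │   │ │ │ │   │
│ └───┤ ┌─┴─╴ ┌─┴─┐ ╵ │ └─┘ ╷ │
│     │↓│     │   │   │     │ │
├─────┘ │ ╶─┬─┘ ╷ └─╴ └─┬───┤ │
│↓ ← ← ↲│   │   │       │   │ │
│ ┌─────┘ ╷ ╵ ╶─┴───┬───┘ ╷ ╵ │
│↓│       │         │     │   │
│ ├───────┼─────┬───┘ ┌───┴─┬─┤
│↓│↱ → → ↓│↱ → ↓│     │↱ → ↓│ │
│ │ ╶───┐ │ ┌─┐ │ ┌───┘ ┌─╴ │ │
│↓│↑ ← ↰│↓│↑│ │↓│ │    ↑│↓ ↲│ │
│ └───╴ │ ╵ ╵ │ ╵ └───╴ │ ╶─┘ │
│↳ → → ↑│↳ ↑  │↳ → → → ↑│↳ → B│
└───────┴─────┴─────────┴─────┘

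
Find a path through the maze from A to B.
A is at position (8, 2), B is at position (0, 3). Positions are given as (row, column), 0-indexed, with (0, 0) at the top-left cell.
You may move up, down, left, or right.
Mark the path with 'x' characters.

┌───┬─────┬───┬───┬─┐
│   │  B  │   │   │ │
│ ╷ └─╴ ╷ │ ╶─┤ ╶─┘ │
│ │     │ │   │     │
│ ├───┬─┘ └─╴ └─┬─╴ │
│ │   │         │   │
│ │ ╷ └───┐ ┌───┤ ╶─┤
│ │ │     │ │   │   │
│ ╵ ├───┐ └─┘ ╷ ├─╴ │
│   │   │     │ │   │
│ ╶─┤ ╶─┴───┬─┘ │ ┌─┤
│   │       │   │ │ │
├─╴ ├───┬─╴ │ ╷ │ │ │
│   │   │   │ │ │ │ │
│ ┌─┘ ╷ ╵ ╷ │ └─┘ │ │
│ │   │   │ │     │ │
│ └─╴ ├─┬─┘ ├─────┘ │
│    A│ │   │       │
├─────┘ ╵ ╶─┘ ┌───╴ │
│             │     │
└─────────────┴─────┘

Finding the shortest path from (8, 2) to (0, 3):
Path length: 17 steps
Directions: left → left → up → up → right → up → left → up → up → up → up → up → right → down → right → right → up

Solution:

┌───┬─────┬───┬───┬─┐
│x x│  B  │   │   │ │
│ ╷ └─╴ ╷ │ ╶─┤ ╶─┘ │
│x│x x x│ │   │     │
│ ├───┬─┘ └─╴ └─┬─╴ │
│x│   │         │   │
│ │ ╷ └───┐ ┌───┤ ╶─┤
│x│ │     │ │   │   │
│ ╵ ├───┐ └─┘ ╷ ├─╴ │
│x  │   │     │ │   │
│ ╶─┤ ╶─┴───┬─┘ │ ┌─┤
│x x│       │   │ │ │
├─╴ ├───┬─╴ │ ╷ │ │ │
│x x│   │   │ │ │ │ │
│ ┌─┘ ╷ ╵ ╷ │ └─┘ │ │
│x│   │   │ │     │ │
│ └─╴ ├─┬─┘ ├─────┘ │
│x x A│ │   │       │
├─────┘ ╵ ╶─┘ ┌───╴ │
│             │     │
└─────────────┴─────┘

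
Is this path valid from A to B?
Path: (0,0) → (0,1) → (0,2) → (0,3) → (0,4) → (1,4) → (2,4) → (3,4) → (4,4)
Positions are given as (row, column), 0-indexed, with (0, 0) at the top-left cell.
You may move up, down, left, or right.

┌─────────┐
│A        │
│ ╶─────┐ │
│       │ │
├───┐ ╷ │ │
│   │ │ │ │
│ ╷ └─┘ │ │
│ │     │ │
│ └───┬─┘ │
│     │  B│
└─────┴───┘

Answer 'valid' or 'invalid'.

Checking path validity:
Result: All consecutive moves are passable.

valid

Correct solution:

┌─────────┐
│A → → → ↓│
│ ╶─────┐ │
│       │↓│
├───┐ ╷ │ │
│   │ │ │↓│
│ ╷ └─┘ │ │
│ │     │↓│
│ └───┬─┘ │
│     │  B│
└─────┴───┘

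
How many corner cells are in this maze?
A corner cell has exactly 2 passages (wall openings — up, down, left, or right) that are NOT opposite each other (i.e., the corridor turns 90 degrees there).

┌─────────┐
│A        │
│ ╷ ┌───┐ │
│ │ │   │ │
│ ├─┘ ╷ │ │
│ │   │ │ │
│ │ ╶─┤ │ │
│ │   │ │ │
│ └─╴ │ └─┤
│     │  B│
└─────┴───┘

Counting corner cells (2 non-opposite passages):
Total corners: 11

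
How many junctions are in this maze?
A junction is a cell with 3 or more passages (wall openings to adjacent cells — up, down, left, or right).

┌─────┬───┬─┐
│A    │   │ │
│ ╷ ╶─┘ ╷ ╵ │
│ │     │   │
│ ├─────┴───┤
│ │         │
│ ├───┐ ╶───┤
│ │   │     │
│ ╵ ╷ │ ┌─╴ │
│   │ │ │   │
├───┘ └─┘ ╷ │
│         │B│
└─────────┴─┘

Checking each cell for number of passages:

Junctions found (3+ passages):
  (0, 1): 3 passages
  (2, 3): 3 passages
  (3, 3): 3 passages
  (4, 5): 3 passages
  (5, 2): 3 passages
Total junctions: 5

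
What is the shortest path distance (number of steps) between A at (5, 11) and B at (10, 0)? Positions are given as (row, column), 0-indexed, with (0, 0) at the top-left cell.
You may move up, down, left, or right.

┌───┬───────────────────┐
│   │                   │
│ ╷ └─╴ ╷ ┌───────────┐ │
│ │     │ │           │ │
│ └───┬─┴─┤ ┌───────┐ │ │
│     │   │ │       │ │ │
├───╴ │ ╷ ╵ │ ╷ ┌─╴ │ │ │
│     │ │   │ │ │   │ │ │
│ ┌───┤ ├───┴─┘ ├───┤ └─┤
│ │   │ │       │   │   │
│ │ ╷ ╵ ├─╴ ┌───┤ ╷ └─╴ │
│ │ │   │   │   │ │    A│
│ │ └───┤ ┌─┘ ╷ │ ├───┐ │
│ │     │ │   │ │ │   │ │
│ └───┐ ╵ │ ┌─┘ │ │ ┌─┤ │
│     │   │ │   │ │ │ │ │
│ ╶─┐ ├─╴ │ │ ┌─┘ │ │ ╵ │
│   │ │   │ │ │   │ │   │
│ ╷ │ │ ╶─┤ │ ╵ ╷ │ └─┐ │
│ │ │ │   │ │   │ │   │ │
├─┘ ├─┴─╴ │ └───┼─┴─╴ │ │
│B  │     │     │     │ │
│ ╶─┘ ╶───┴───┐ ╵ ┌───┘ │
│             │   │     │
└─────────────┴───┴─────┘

Finding path from (5, 11) to (10, 0):
Path: (5,11) → (4,11) → (4,10) → (3,10) → (2,10) → (1,10) → (1,9) → (1,8) → (1,7) → (1,6) → (1,5) → (2,5) → (3,5) → (3,4) → (2,4) → (2,3) → (3,3) → (4,3) → (5,3) → (5,2) → (4,2) → (4,1) → (5,1) → (6,1) → (6,2) → (6,3) → (7,3) → (7,4) → (8,4) → (8,3) → (9,3) → (9,4) → (10,4) → (10,3) → (10,2) → (11,2) → (11,1) → (11,0) → (10,0)
Distance: 38 steps

Solution:

┌───┬───────────────────┐
│   │                   │
│ ╷ └─╴ ╷ ┌───────────┐ │
│ │     │ │↓ ← ← ← ← ↰│ │
│ └───┬─┴─┤ ┌───────┐ │ │
│     │↓ ↰│↓│       │↑│ │
├───╴ │ ╷ ╵ │ ╷ ┌─╴ │ │ │
│     │↓│↑ ↲│ │ │   │↑│ │
│ ┌───┤ ├───┴─┘ ├───┤ └─┤
│ │↓ ↰│↓│       │   │↑ ↰│
│ │ ╷ ╵ ├─╴ ┌───┤ ╷ └─╴ │
│ │↓│↑ ↲│   │   │ │    A│
│ │ └───┤ ┌─┘ ╷ │ ├───┐ │
│ │↳ → ↓│ │   │ │ │   │ │
│ └───┐ ╵ │ ┌─┘ │ │ ┌─┤ │
│     │↳ ↓│ │   │ │ │ │ │
│ ╶─┐ ├─╴ │ │ ┌─┘ │ │ ╵ │
│   │ │↓ ↲│ │ │   │ │   │
│ ╷ │ │ ╶─┤ │ ╵ ╷ │ └─┐ │
│ │ │ │↳ ↓│ │   │ │   │ │
├─┘ ├─┴─╴ │ └───┼─┴─╴ │ │
│B  │↓ ← ↲│     │     │ │
│ ╶─┘ ╶───┴───┐ ╵ ┌───┘ │
│↑ ← ↲        │   │     │
└─────────────┴───┴─────┘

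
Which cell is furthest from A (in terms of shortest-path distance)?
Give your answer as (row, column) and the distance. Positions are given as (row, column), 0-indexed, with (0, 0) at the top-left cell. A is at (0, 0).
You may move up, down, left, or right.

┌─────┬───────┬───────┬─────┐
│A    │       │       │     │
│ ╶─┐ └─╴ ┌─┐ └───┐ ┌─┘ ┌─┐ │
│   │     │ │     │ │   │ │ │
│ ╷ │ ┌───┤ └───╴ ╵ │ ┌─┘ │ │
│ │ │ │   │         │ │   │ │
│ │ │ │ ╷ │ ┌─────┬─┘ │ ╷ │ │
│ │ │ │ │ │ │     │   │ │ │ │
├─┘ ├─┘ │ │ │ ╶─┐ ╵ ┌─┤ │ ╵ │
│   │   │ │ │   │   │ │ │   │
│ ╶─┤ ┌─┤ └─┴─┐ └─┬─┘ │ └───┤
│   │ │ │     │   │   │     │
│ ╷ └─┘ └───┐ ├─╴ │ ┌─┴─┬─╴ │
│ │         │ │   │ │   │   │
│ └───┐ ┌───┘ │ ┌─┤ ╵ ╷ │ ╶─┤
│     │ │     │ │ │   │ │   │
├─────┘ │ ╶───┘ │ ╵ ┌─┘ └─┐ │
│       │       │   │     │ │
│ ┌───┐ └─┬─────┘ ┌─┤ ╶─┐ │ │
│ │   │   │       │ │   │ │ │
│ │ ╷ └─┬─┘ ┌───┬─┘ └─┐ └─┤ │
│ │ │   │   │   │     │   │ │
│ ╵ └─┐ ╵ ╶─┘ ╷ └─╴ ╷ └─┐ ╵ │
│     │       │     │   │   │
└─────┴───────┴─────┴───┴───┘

Computing BFS distances from A to all cells:
Furthest cell: (5, 2)
Distance: 107 steps

Path from A to the furthest cell:

┌─────┬───────┬───────┬─────┐
│A    │       │       │↓ ← ↰│
│ ╶─┐ └─╴ ┌─┐ └───┐ ┌─┘ ┌─┐ │
│↳ ↓│     │ │     │ │↓ ↲│ │↑│
│ ╷ │ ┌───┤ └───╴ ╵ │ ┌─┘ │ │
│ │↓│ │↓ ↰│         │↓│↱ ↓│↑│
│ │ │ │ ╷ │ ┌─────┬─┘ │ ╷ │ │
│ │↓│ │↓│↑│ │↓ ← ↰│↓ ↲│↑│↓│↑│
├─┘ ├─┘ │ │ │ ╶─┐ ╵ ┌─┤ │ ╵ │
│↓ ↲│↓ ↲│↑│ │↳ ↓│↑ ↲│ │↑│↳ ↑│
│ ╶─┤ ┌─┤ └─┴─┐ └─┬─┘ │ └───┤
│↳ ↓│B│ │↑ ← ↰│↳ ↓│   │↑ ← ↰│
│ ╷ └─┘ └───┐ ├─╴ │ ┌─┴─┬─╴ │
│ │↳ → ↓    │↑│↓ ↲│ │↱ ↓│↱ ↑│
│ └───┐ ┌───┘ │ ┌─┤ ╵ ╷ │ ╶─┤
│     │↓│↱ → ↑│↓│ │↱ ↑│↓│↑ ↰│
├─────┘ │ ╶───┘ │ ╵ ┌─┘ └─┐ │
│↓ ← ← ↲│↑ ← ← ↲│↱ ↑│↓ ↲  │↑│
│ ┌───┐ └─┬─────┘ ┌─┤ ╶─┐ │ │
│↓│↱ ↓│   │↱ → → ↑│ │↳ ↓│ │↑│
│ │ ╷ └─┬─┘ ┌───┬─┘ └─┐ └─┤ │
│↓│↑│↳ ↓│↱ ↑│   │     │↳ ↓│↑│
│ ╵ └─┐ ╵ ╶─┘ ╷ └─╴ ╷ └─┐ ╵ │
│↳ ↑  │↳ ↑    │     │   │↳ ↑│
└─────┴───────┴─────┴───┴───┘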